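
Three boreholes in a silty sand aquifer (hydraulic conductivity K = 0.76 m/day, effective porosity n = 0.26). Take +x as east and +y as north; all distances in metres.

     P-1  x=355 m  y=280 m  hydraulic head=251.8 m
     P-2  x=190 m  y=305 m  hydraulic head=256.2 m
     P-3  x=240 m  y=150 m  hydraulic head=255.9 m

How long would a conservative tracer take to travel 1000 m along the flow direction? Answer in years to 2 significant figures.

33 years

With h = a·x + b·y + c and P-1 as origin, the differences give:
  (-165)·a + 25·b = +4.4
  (-115)·a + (-130)·b = +4.1
Eliminate b (×(-130) and ×25, subtract): 24325·a = -674.50 → a = ∂h/∂x = -0.02773
Back-substitute: b = ∂h/∂y = -0.007009.
|∇h| = √(-0.02773² + -0.007009²) = 0.0286
Seepage velocity v = K·i/n = 0.76 × 0.0286 / 0.26 = 0.0836 m/day.
t = 1000 / 0.0836 = 1.196e+04 days = 32.7 years.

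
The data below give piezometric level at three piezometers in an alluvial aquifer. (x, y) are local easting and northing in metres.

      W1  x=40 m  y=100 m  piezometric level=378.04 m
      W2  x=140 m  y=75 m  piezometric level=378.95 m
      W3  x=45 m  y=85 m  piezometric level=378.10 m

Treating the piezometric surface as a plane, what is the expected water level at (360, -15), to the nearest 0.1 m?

With h = a·x + b·y + c and W1 as origin, the differences give:
  100·a + (-25)·b = +0.91
  5·a + (-15)·b = +0.06
Eliminate b (×(-15) and ×(-25), subtract): -1375·a = -12.150 → a = ∂h/∂x = +0.008836
Back-substitute: b = ∂h/∂y = -0.001055.
h(360, -15) = 378.04 + (+0.008836)·(320) + (-0.001055)·(-115) = 378.04 +2.828 +0.121 = 380.989 m.

381.0 m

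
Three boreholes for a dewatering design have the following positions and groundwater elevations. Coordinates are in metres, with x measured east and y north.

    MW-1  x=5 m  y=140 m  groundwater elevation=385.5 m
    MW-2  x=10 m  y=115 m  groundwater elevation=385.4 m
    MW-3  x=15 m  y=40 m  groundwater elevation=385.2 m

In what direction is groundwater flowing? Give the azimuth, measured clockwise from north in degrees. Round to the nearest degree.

101°

Taking MW-1 as reference: MW-2−MW-1 = (5, -25, -0.1); MW-3−MW-1 = (10, -100, -0.3).
Solve a·Δx + b·Δy = Δh: det = 5·(-100) − 10·(-25) = -250.
∂h/∂x = [(-0.1)·(-100) − (-0.3)·(-25)] / -250 = -0.01000
∂h/∂y = [5·(-0.3) − 10·(-0.1)] / -250 = +0.002000
Flow direction (−∇h) has components (+0.01000 E, -0.002000 N).
Azimuth = atan2(E, N) = atan2(+0.01000, -0.002000) = 101.3° ≈ 101°.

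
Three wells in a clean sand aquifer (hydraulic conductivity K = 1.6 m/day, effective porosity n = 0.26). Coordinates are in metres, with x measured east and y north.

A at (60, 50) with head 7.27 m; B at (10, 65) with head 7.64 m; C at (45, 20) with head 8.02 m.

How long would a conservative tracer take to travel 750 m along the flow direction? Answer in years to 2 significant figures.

15 years

Taking A as reference: B−A = (-50, 15, +0.37); C−A = (-15, -30, +0.75).
Solve a·Δx + b·Δy = Δh: det = (-50)·(-30) − (-15)·15 = 1725.
∂h/∂x = [(+0.37)·(-30) − (+0.75)·15] / 1725 = -0.01296
∂h/∂y = [(-50)·(+0.75) − (-15)·(+0.37)] / 1725 = -0.01852
|∇h| = √(-0.01296² + -0.01852²) = 0.0226
Seepage velocity v = K·i/n = 1.6 × 0.0226 / 0.26 = 0.1391 m/day.
t = 750 / 0.1391 = 5392 days = 14.8 years.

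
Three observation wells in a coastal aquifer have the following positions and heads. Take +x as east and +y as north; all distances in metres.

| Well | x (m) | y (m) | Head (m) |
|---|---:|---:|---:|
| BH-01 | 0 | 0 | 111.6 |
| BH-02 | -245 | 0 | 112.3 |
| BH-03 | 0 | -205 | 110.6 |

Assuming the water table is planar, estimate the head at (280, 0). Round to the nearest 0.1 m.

∂h/∂x = (112.3 − 111.6) / (-245 − 0) = -0.002857
∂h/∂y = (110.6 − 111.6) / (-205 − 0) = +0.004878
h(280, 0) = 111.6 + (-0.002857)·(280) + (+0.004878)·(0) = 111.6 -0.800 +0.000 = 110.800 m.

110.8 m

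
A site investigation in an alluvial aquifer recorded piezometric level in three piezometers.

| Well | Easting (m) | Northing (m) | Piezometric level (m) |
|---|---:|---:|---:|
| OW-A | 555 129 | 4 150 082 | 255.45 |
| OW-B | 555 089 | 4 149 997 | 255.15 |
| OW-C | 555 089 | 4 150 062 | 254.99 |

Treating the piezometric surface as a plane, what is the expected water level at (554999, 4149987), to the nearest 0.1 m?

254.0 m

With h = a·x + b·y + c and OW-A as origin, the differences give:
  (-40)·a + (-85)·b = -0.30
  (-40)·a + (-20)·b = -0.46
Eliminate b (×(-20) and ×(-85), subtract): -2600·a = -33.100 → a = ∂h/∂x = +0.01273
Back-substitute: b = ∂h/∂y = -0.002462.
h(554999, 4149987) = 255.45 + (+0.01273)·(-130) + (-0.002462)·(-95) = 255.45 -1.655 +0.234 = 254.029 m.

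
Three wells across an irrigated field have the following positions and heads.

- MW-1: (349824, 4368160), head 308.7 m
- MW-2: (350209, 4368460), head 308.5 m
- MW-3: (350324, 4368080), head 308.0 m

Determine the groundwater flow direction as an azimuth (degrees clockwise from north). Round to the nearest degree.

With h = a·x + b·y + c and MW-1 as origin, the differences give:
  385·a + 300·b = -0.2
  500·a + (-80)·b = -0.7
Eliminate b (×(-80) and ×300, subtract): -180800·a = 226.00 → a = ∂h/∂x = -0.001250
Back-substitute: b = ∂h/∂y = +0.0009375.
Flow direction (−∇h) has components (+0.001250 E, -0.0009375 N).
Azimuth = atan2(E, N) = atan2(+0.001250, -0.0009375) = 126.9° ≈ 127°.

127°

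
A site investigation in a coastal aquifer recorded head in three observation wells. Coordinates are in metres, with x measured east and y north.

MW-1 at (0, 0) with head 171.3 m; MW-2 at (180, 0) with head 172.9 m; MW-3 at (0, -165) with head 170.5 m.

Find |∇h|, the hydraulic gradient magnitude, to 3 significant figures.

0.0101

∂h/∂x = (172.9 − 171.3) / (180 − 0) = +0.008889
∂h/∂y = (170.5 − 171.3) / (-165 − 0) = +0.004848
|∇h| = √(0.008889² + 0.004848²) = 0.01013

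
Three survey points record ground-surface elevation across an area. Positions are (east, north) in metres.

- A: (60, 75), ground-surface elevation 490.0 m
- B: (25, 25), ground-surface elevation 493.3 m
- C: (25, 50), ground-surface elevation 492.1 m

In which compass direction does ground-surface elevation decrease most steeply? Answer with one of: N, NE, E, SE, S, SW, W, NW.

Differences from A: to B (Δx, Δy, Δh) = (-35, -50, +3.3); to C = (-35, -25, +2.1).
Determinant of the coordinate differences = (-35)·(-25) − (-35)·(-50) = -875.
∂z/∂x = [(+3.3)·(-25) − (+2.1)·(-50)] / -875 = -0.02571
∂z/∂y = [(-35)·(+2.1) − (-35)·(+3.3)] / -875 = -0.04800
Steepest decrease is along −∇f = (+0.02571 E, +0.04800 N) → northeast.

NE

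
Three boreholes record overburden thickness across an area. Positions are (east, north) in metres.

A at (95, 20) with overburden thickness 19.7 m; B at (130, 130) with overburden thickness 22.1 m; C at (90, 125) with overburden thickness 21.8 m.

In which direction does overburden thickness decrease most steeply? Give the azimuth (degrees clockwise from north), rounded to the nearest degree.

194°

With d = a·x + b·y + c and A as origin, the differences give:
  35·a + 110·b = +2.4
  (-5)·a + 105·b = +2.1
Eliminate b (×105 and ×110, subtract): 4225·a = 21.00 → a = ∂d/∂x = +0.004970
Back-substitute: b = ∂d/∂y = +0.02024.
Steepest decrease is along −∇f: components (-0.004970 E, -0.02024 N).
Azimuth = atan2(-0.004970, -0.02024) = 193.8° ≈ 194°.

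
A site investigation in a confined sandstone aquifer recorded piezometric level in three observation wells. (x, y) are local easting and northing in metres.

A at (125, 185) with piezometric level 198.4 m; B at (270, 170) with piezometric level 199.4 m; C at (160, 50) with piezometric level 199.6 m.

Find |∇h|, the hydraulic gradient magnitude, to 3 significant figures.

0.00954

Three-point gradient (reference A): Δ to B = (145, -15, +1.0), Δ to C = (35, -135, +1.2).
∂h/∂x = +0.006142, ∂h/∂y = -0.007297 (det = -19050).
|∇h| = √(0.006142² + -0.007297²) = 0.009538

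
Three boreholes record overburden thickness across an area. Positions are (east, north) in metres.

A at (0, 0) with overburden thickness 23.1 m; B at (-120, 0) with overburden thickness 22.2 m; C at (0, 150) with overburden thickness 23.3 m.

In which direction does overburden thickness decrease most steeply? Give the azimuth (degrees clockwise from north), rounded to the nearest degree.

∂d/∂x = (22.2 − 23.1) / (-120 − 0) = +0.007500
∂d/∂y = (23.3 − 23.1) / (150 − 0) = +0.001333
Steepest decrease is along −∇f: components (-0.007500 E, -0.001333 N).
Azimuth = atan2(-0.007500, -0.001333) = 259.9° ≈ 260°.

260°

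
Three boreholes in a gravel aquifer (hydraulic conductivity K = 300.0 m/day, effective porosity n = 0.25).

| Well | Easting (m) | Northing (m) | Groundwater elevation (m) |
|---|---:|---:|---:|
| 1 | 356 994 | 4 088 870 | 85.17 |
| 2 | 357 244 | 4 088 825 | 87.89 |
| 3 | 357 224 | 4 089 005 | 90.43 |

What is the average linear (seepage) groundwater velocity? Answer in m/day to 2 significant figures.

25 m/day

Differences from 1: to 2 (Δx, Δy, Δh) = (250, -45, +2.72); to 3 = (230, 135, +5.26).
Solve a·Δx + b·Δy = Δh: det = 250·135 − 230·(-45) = 44100.
∂h/∂x = [(+2.72)·135 − (+5.26)·(-45)] / 44100 = +0.01369
∂h/∂y = [250·(+5.26) − 230·(+2.72)] / 44100 = +0.01563
|∇h| = √(0.01369² + 0.01563²) = 0.02078
Seepage velocity v = K·i/n = 300.0 × 0.02078 / 0.25 = 24.94 m/day.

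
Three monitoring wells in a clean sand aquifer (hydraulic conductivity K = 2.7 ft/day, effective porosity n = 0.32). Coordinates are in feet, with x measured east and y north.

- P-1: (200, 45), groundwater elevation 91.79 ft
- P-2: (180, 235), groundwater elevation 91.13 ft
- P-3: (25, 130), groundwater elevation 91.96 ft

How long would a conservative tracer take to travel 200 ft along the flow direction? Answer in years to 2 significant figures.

Three-point gradient (reference P-1): Δ to P-2 = (-20, 190, -0.66), Δ to P-3 = (-175, 85, +0.17).
∂h/∂x = -0.002802, ∂h/∂y = -0.003769 (det = 31550).
|∇h| = √(-0.002802² + -0.003769²) = 0.004696
Seepage velocity v = K·i/n = 2.7 × 0.004696 / 0.32 = 0.03962 ft/day.
t = 200 / 0.03962 = 5048 days = 13.8 years.

14 years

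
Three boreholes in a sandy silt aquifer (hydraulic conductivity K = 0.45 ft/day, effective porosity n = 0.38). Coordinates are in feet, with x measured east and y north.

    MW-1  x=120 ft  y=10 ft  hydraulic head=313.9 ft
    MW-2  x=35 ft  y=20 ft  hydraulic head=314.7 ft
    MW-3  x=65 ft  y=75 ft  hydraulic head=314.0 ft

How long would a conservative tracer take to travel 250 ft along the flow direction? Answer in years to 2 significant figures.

46 years

Differences from MW-1: to MW-2 (Δx, Δy, Δh) = (-85, 10, +0.8); to MW-3 = (-55, 65, +0.1).
Determinant of the coordinate differences = (-85)·65 − (-55)·10 = -4975.
∂h/∂x = [(+0.8)·65 − (+0.1)·10] / -4975 = -0.01025
∂h/∂y = [(-85)·(+0.1) − (-55)·(+0.8)] / -4975 = -0.007136
|∇h| = √(-0.01025² + -0.007136²) = 0.01249
Seepage velocity v = K·i/n = 0.45 × 0.01249 / 0.38 = 0.01479 ft/day.
t = 250 / 0.01479 = 1.69e+04 days = 46.3 years.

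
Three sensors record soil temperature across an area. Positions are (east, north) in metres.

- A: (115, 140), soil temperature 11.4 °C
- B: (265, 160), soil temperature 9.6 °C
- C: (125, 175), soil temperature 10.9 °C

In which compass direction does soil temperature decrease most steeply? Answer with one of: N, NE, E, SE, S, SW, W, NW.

NE

With T = a·x + b·y + c and A as origin, the differences give:
  150·a + 20·b = -1.8
  10·a + 35·b = -0.5
Eliminate b (×35 and ×20, subtract): 5050·a = -53.00 → a = ∂T/∂x = -0.01050
Back-substitute: b = ∂T/∂y = -0.01129.
Steepest decrease is along −∇f = (+0.01050 E, +0.01129 N) → northeast.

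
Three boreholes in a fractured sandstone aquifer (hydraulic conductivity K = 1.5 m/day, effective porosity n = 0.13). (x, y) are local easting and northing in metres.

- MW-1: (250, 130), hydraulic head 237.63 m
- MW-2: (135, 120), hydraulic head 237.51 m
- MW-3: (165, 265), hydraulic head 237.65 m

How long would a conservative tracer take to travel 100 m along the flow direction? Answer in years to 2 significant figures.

With h = a·x + b·y + c and MW-1 as origin, the differences give:
  (-115)·a + (-10)·b = -0.12
  (-85)·a + 135·b = +0.02
Eliminate b (×135 and ×(-10), subtract): -16375·a = -16.000 → a = ∂h/∂x = +0.0009771
Back-substitute: b = ∂h/∂y = +0.0007634.
|∇h| = √(0.0009771² + 0.0007634²) = 0.00124
Seepage velocity v = K·i/n = 1.5 × 0.00124 / 0.13 = 0.01431 m/day.
t = 100 / 0.01431 = 6988 days = 19.1 years.

19 years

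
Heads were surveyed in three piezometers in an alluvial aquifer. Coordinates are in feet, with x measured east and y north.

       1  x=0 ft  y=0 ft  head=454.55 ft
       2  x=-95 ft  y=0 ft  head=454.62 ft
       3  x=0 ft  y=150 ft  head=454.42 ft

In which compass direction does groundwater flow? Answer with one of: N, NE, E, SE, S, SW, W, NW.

∂h/∂x = (454.62 − 454.55) / (-95 − 0) = -0.0007368
∂h/∂y = (454.42 − 454.55) / (150 − 0) = -0.0008667
Flow = −∇h = (+0.0007368 east, +0.0008667 north), which points northeast.

NE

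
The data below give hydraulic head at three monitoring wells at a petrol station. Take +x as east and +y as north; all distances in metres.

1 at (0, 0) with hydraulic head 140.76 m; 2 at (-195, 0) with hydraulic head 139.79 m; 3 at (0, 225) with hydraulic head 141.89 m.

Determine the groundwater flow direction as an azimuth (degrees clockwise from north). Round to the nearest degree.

225°

∂h/∂x = (139.79 − 140.76) / (-195 − 0) = +0.004974
∂h/∂y = (141.89 − 140.76) / (225 − 0) = +0.005022
Flow direction (−∇h) has components (-0.004974 E, -0.005022 N).
Azimuth = atan2(E, N) = atan2(-0.004974, -0.005022) = 224.7° ≈ 225°.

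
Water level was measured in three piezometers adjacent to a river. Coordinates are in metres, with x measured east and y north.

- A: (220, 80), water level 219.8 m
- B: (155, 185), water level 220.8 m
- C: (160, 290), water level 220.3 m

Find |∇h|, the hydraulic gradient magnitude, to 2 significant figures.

With h = a·x + b·y + c and A as origin, the differences give:
  (-65)·a + 105·b = +1.0
  (-60)·a + 210·b = +0.5
Eliminate b (×210 and ×105, subtract): -7350·a = 157.50 → a = ∂h/∂x = -0.02143
Back-substitute: b = ∂h/∂y = -0.003741.
|∇h| = √(-0.02143² + -0.003741²) = 0.02175

0.022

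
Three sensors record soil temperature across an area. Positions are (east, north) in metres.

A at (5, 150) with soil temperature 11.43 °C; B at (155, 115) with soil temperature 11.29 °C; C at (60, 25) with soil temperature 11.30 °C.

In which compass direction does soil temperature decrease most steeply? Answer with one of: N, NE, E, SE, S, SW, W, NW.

Differences from A: to B (Δx, Δy, Δh) = (150, -35, -0.14); to C = (55, -125, -0.13).
Solve a·Δx + b·Δy = ΔT: det = 150·(-125) − 55·(-35) = -16825.
∂T/∂x = [(-0.14)·(-125) − (-0.13)·(-35)] / -16825 = -0.0007697
∂T/∂y = [150·(-0.13) − 55·(-0.14)] / -16825 = +0.0007013
Steepest decrease is along −∇f = (+0.0007697 E, -0.0007013 N) → southeast.

SE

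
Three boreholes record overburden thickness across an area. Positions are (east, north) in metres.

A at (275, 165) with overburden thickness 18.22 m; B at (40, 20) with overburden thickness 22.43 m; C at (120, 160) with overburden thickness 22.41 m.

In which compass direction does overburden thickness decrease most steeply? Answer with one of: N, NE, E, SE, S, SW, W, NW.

SE

Differences from A: to B (Δx, Δy, Δh) = (-235, -145, +4.21); to C = (-155, -5, +4.19).
Determinant of the coordinate differences = (-235)·(-5) − (-155)·(-145) = -21300.
∂d/∂x = [(+4.21)·(-5) − (+4.19)·(-145)] / -21300 = -0.02754
∂d/∂y = [(-235)·(+4.19) − (-155)·(+4.21)] / -21300 = +0.01559
Steepest decrease is along −∇f = (+0.02754 E, -0.01559 N) → southeast.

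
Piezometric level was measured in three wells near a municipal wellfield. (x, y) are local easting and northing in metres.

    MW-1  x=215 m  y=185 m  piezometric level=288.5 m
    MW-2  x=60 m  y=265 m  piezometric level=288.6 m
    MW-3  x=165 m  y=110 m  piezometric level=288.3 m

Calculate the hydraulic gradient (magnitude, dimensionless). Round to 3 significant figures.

Taking MW-1 as reference: MW-2−MW-1 = (-155, 80, +0.1); MW-3−MW-1 = (-50, -75, -0.2).
Solve a·Δx + b·Δy = Δh: det = (-155)·(-75) − (-50)·80 = 15625.
∂h/∂x = [(+0.1)·(-75) − (-0.2)·80] / 15625 = +0.0005440
∂h/∂y = [(-155)·(-0.2) − (-50)·(+0.1)] / 15625 = +0.002304
|∇h| = √(0.0005440² + 0.002304²) = 0.002367

0.00237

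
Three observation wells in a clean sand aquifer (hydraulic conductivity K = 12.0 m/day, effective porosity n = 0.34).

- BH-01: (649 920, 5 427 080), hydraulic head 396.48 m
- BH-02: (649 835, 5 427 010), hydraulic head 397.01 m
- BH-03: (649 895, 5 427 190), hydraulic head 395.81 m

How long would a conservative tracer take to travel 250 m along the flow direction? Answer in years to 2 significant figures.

3.0 years

Taking BH-01 as reference: BH-02−BH-01 = (-85, -70, +0.53); BH-03−BH-01 = (-25, 110, -0.67).
Determinant of the coordinate differences = (-85)·110 − (-25)·(-70) = -11100.
∂h/∂x = [(+0.53)·110 − (-0.67)·(-70)] / -11100 = -0.001027
∂h/∂y = [(-85)·(-0.67) − (-25)·(+0.53)] / -11100 = -0.006324
|∇h| = √(-0.001027² + -0.006324²) = 0.006407
Seepage velocity v = K·i/n = 12.0 × 0.006407 / 0.34 = 0.2261 m/day.
t = 250 / 0.2261 = 1106 days = 3.03 years.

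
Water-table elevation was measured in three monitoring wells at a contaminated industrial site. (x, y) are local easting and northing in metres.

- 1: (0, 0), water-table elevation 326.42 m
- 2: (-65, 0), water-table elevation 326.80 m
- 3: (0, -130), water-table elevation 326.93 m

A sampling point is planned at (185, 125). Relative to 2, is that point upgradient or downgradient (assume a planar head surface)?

downgradient

∂h/∂x = (326.80 − 326.42) / (-65 − 0) = -0.005846
∂h/∂y = (326.93 − 326.42) / (-130 − 0) = -0.003923
Head at (185, 125) = 326.42 + (-0.005846)·(185) + (-0.003923)·(125) = 324.85 m.
That is lower than the 326.80 m at 2, so the point is downgradient.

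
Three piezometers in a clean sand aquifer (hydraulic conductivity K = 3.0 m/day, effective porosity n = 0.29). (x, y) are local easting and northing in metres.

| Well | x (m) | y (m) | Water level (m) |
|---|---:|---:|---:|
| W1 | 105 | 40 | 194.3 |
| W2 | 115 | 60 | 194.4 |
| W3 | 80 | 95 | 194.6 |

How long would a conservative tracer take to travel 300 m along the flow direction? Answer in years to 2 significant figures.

With h = a·x + b·y + c and W1 as origin, the differences give:
  10·a + 20·b = +0.1
  (-25)·a + 55·b = +0.3
Eliminate b (×55 and ×20, subtract): 1050·a = -0.50 → a = ∂h/∂x = -0.0004762
Back-substitute: b = ∂h/∂y = +0.005238.
|∇h| = √(-0.0004762² + 0.005238²) = 0.00526
Seepage velocity v = K·i/n = 3.0 × 0.00526 / 0.29 = 0.05441 m/day.
t = 300 / 0.05441 = 5514 days = 15.1 years.

15 years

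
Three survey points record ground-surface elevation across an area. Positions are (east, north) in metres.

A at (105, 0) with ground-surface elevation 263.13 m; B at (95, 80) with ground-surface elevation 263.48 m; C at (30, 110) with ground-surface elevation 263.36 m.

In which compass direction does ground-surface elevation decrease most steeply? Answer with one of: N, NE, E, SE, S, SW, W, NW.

With z = a·x + b·y + c and A as origin, the differences give:
  (-10)·a + 80·b = +0.35
  (-75)·a + 110·b = +0.23
Eliminate b (×110 and ×80, subtract): 4900·a = 20.100 → a = ∂z/∂x = +0.004102
Back-substitute: b = ∂z/∂y = +0.004888.
Steepest decrease is along −∇f = (-0.004102 E, -0.004888 N) → southwest.

SW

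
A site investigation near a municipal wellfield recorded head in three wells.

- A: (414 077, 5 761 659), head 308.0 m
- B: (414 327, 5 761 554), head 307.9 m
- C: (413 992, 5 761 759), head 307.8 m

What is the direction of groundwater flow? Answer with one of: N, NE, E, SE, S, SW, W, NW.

Taking A as reference: B−A = (250, -105, -0.1); C−A = (-85, 100, -0.2).
Determinant of the coordinate differences = 250·100 − (-85)·(-105) = 16075.
∂h/∂x = [(-0.1)·100 − (-0.2)·(-105)] / 16075 = -0.001928
∂h/∂y = [250·(-0.2) − (-85)·(-0.1)] / 16075 = -0.003639
Flow = −∇h = (+0.001928 east, +0.003639 north), which points northeast.

NE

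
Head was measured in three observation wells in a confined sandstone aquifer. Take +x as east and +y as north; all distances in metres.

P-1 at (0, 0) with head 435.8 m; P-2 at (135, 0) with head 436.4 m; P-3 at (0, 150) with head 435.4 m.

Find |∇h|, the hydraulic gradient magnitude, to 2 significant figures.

0.0052

∂h/∂x = (436.4 − 435.8) / (135 − 0) = +0.004444
∂h/∂y = (435.4 − 435.8) / (150 − 0) = -0.002667
|∇h| = √(0.004444² + -0.002667²) = 0.005183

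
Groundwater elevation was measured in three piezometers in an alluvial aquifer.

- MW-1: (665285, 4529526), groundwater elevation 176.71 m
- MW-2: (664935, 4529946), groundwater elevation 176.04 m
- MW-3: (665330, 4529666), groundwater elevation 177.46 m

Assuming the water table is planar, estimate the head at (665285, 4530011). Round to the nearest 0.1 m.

Three-point gradient (reference MW-1): Δ to MW-2 = (-350, 420, -0.67), Δ to MW-3 = (45, 140, +0.75).
∂h/∂x = +0.006021, ∂h/∂y = +0.003422 (det = -67900).
h(665285, 4530011) = 176.71 + (+0.006021)·(0) + (+0.003422)·(485) = 176.71 +0.000 +1.660 = 178.370 m.

178.4 m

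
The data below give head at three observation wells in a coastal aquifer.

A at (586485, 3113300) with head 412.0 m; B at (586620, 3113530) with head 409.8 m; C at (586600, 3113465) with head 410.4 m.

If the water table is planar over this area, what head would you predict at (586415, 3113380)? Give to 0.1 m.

With h = a·x + b·y + c and A as origin, the differences give:
  135·a + 230·b = -2.2
  115·a + 165·b = -1.6
Eliminate b (×165 and ×230, subtract): -4175·a = 5.00 → a = ∂h/∂x = -0.001198
Back-substitute: b = ∂h/∂y = -0.008862.
h(586415, 3113380) = 412.0 + (-0.001198)·(-70) + (-0.008862)·(80) = 412.0 +0.084 -0.709 = 411.375 m.

411.4 m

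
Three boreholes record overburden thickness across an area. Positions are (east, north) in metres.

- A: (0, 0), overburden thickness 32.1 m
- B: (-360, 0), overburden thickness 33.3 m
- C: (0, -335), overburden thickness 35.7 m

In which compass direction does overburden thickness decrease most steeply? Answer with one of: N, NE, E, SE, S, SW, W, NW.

N

∂d/∂x = (33.3 − 32.1) / (-360 − 0) = -0.003333
∂d/∂y = (35.7 − 32.1) / (-335 − 0) = -0.01075
Steepest decrease is along −∇f = (+0.003333 E, +0.01075 N) → north.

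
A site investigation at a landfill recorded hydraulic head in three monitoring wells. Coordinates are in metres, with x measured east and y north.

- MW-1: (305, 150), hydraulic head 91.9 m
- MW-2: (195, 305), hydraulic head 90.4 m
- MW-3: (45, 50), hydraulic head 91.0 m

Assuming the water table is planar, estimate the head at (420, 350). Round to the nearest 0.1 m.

With h = a·x + b·y + c and MW-1 as origin, the differences give:
  (-110)·a + 155·b = -1.5
  (-260)·a + (-100)·b = -0.9
Eliminate b (×(-100) and ×155, subtract): 51300·a = 289.50 → a = ∂h/∂x = +0.005643
Back-substitute: b = ∂h/∂y = -0.005673.
h(420, 350) = 91.9 + (+0.005643)·(115) + (-0.005673)·(200) = 91.9 +0.649 -1.135 = 91.414 m.

91.4 m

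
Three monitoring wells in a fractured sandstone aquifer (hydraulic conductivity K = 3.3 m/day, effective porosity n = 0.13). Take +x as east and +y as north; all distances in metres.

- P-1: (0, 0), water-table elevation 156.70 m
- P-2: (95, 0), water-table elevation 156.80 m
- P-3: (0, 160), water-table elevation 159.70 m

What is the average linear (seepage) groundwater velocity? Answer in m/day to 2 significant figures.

∂h/∂x = (156.80 − 156.70) / (95 − 0) = +0.001053
∂h/∂y = (159.70 − 156.70) / (160 − 0) = +0.01875
|∇h| = √(0.001053² + 0.01875²) = 0.01878
Seepage velocity v = K·i/n = 3.3 × 0.01878 / 0.13 = 0.4767 m/day.

0.48 m/day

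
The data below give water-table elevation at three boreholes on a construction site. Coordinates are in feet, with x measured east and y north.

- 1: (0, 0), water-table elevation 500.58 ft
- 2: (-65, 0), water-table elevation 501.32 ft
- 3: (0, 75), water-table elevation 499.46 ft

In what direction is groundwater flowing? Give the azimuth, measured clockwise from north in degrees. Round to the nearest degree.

037°

∂h/∂x = (501.32 − 500.58) / (-65 − 0) = -0.01138
∂h/∂y = (499.46 − 500.58) / (75 − 0) = -0.01493
Flow direction (−∇h) has components (+0.01138 E, +0.01493 N).
Azimuth = atan2(E, N) = atan2(+0.01138, +0.01493) = 37.3° ≈ 037°.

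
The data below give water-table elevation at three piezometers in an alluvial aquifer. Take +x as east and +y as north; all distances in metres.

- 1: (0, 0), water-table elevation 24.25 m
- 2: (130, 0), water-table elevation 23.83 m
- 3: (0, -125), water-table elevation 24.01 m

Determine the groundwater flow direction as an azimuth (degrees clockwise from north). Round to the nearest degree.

∂h/∂x = (23.83 − 24.25) / (130 − 0) = -0.003231
∂h/∂y = (24.01 − 24.25) / (-125 − 0) = +0.001920
Flow direction (−∇h) has components (+0.003231 E, -0.001920 N).
Azimuth = atan2(E, N) = atan2(+0.003231, -0.001920) = 120.7° ≈ 121°.

121°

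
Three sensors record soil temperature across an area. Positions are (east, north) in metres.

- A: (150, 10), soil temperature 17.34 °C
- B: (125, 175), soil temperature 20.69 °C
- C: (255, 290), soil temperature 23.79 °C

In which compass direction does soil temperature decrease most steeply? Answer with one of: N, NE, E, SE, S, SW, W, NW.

Taking A as reference: B−A = (-25, 165, +3.35); C−A = (105, 280, +6.45).
Solve a·Δx + b·Δy = ΔT: det = (-25)·280 − 105·165 = -24325.
∂T/∂x = [(+3.35)·280 − (+6.45)·165] / -24325 = +0.005190
∂T/∂y = [(-25)·(+6.45) − 105·(+3.35)] / -24325 = +0.02109
Steepest decrease is along −∇f = (-0.005190 E, -0.02109 N) → south.

S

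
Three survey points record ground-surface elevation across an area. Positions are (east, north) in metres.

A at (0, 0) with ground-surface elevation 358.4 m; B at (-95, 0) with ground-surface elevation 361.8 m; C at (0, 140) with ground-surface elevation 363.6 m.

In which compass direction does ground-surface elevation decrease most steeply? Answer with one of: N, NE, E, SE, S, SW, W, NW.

SE

∂z/∂x = (361.8 − 358.4) / (-95 − 0) = -0.03579
∂z/∂y = (363.6 − 358.4) / (140 − 0) = +0.03714
Steepest decrease is along −∇f = (+0.03579 E, -0.03714 N) → southeast.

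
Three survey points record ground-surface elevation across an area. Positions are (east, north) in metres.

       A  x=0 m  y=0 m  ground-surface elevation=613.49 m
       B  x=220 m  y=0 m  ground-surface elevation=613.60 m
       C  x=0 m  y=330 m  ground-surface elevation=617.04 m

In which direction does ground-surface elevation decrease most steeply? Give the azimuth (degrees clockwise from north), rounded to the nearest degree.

183°

∂z/∂x = (613.60 − 613.49) / (220 − 0) = +0.0005000
∂z/∂y = (617.04 − 613.49) / (330 − 0) = +0.01076
Steepest decrease is along −∇f: components (-0.0005000 E, -0.01076 N).
Azimuth = atan2(-0.0005000, -0.01076) = 182.7° ≈ 183°.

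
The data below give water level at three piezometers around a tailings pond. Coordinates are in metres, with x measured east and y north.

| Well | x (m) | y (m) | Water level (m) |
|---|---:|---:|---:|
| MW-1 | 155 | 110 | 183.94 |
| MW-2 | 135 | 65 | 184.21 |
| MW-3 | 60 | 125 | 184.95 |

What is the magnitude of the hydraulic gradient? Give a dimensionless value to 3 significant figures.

Differences from MW-1: to MW-2 (Δx, Δy, Δh) = (-20, -45, +0.27); to MW-3 = (-95, 15, +1.01).
Determinant of the coordinate differences = (-20)·15 − (-95)·(-45) = -4575.
∂h/∂x = [(+0.27)·15 − (+1.01)·(-45)] / -4575 = -0.01082
∂h/∂y = [(-20)·(+1.01) − (-95)·(+0.27)] / -4575 = -0.001191
|∇h| = √(-0.01082² + -0.001191²) = 0.01089

0.0109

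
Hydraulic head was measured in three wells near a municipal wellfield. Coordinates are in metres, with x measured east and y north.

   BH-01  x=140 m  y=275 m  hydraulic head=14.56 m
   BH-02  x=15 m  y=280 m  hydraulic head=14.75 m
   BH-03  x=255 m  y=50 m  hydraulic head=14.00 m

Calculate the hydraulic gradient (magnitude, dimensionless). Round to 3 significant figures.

0.00227

Taking BH-01 as reference: BH-02−BH-01 = (-125, 5, +0.19); BH-03−BH-01 = (115, -225, -0.56).
Solve a·Δx + b·Δy = Δh: det = (-125)·(-225) − 115·5 = 27550.
∂h/∂x = [(+0.19)·(-225) − (-0.56)·5] / 27550 = -0.001450
∂h/∂y = [(-125)·(-0.56) − 115·(+0.19)] / 27550 = +0.001748
|∇h| = √(-0.001450² + 0.001748²) = 0.002271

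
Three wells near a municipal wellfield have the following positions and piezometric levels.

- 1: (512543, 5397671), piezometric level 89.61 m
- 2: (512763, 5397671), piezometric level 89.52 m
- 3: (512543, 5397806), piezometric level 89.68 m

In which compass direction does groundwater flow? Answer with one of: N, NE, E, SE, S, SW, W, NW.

SE

∂h/∂x = (89.52 − 89.61) / (512763 − 512543) = -0.0004091
∂h/∂y = (89.68 − 89.61) / (5397806 − 5397671) = +0.0005185
Flow = −∇h = (+0.0004091 east, -0.0005185 north), which points southeast.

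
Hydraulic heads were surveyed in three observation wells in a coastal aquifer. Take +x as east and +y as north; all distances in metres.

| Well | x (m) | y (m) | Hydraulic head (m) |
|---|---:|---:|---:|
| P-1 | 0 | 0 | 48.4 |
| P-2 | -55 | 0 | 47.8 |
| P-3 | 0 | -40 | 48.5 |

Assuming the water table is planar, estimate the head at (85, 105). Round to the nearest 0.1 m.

49.1 m

∂h/∂x = (47.8 − 48.4) / (-55 − 0) = +0.01091
∂h/∂y = (48.5 − 48.4) / (-40 − 0) = -0.002500
h(85, 105) = 48.4 + (+0.01091)·(85) + (-0.002500)·(105) = 48.4 +0.927 -0.263 = 49.065 m.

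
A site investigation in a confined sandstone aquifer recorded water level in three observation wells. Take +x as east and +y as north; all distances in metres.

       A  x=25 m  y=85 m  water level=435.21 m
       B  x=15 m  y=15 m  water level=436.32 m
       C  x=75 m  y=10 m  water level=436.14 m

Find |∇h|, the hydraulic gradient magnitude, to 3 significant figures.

With h = a·x + b·y + c and A as origin, the differences give:
  (-10)·a + (-70)·b = +1.11
  50·a + (-75)·b = +0.93
Eliminate b (×(-75) and ×(-70), subtract): 4250·a = -18.150 → a = ∂h/∂x = -0.004271
Back-substitute: b = ∂h/∂y = -0.01525.
|∇h| = √(-0.004271² + -0.01525²) = 0.01584

0.0158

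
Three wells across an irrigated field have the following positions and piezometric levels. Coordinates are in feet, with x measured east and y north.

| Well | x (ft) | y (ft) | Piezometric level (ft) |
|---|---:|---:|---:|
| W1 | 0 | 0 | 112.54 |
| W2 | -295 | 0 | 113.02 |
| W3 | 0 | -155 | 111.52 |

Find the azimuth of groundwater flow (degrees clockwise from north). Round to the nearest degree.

∂h/∂x = (113.02 − 112.54) / (-295 − 0) = -0.001627
∂h/∂y = (111.52 − 112.54) / (-155 − 0) = +0.006581
Flow direction (−∇h) has components (+0.001627 E, -0.006581 N).
Azimuth = atan2(E, N) = atan2(+0.001627, -0.006581) = 166.1° ≈ 166°.

166°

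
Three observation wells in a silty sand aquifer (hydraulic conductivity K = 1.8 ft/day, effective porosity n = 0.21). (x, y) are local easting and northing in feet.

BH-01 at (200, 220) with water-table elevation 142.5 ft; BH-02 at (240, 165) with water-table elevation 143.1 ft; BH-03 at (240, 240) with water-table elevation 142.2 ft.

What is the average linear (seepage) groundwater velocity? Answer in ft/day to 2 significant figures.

Differences from BH-01: to BH-02 (Δx, Δy, Δh) = (40, -55, +0.6); to BH-03 = (40, 20, -0.3).
Solve a·Δx + b·Δy = Δh: det = 40·20 − 40·(-55) = 3000.
∂h/∂x = [(+0.6)·20 − (-0.3)·(-55)] / 3000 = -0.001500
∂h/∂y = [40·(-0.3) − 40·(+0.6)] / 3000 = -0.01200
|∇h| = √(-0.001500² + -0.01200²) = 0.01209
Seepage velocity v = K·i/n = 1.8 × 0.01209 / 0.21 = 0.1036 ft/day.

0.10 ft/day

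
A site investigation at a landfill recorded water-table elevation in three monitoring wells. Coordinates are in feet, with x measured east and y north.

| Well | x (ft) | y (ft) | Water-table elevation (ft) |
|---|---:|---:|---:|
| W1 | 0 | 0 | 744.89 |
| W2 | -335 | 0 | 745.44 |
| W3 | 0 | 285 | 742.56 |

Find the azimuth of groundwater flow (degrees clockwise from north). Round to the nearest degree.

∂h/∂x = (745.44 − 744.89) / (-335 − 0) = -0.001642
∂h/∂y = (742.56 − 744.89) / (285 − 0) = -0.008175
Flow direction (−∇h) has components (+0.001642 E, +0.008175 N).
Azimuth = atan2(E, N) = atan2(+0.001642, +0.008175) = 11.4° ≈ 011°.

011°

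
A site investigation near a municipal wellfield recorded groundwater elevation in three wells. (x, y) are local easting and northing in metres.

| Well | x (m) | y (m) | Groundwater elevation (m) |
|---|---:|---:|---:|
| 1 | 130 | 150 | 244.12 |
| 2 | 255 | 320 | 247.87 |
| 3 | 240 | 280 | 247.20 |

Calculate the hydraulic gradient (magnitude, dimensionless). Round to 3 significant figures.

0.0185

Three-point gradient (reference 1): Δ to 2 = (125, 170, +3.75), Δ to 3 = (110, 130, +3.08).
∂h/∂x = +0.01473, ∂h/∂y = +0.01122 (det = -2450).
|∇h| = √(0.01473² + 0.01122²) = 0.01852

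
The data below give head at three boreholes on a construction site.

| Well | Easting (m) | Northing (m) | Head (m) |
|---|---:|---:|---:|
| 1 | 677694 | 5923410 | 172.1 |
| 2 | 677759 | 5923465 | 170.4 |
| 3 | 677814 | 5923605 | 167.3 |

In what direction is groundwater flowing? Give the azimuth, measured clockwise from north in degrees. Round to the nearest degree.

032°

Differences from 1: to 2 (Δx, Δy, Δh) = (65, 55, -1.7); to 3 = (120, 195, -4.8).
Solve a·Δx + b·Δy = Δh: det = 65·195 − 120·55 = 6075.
∂h/∂x = [(-1.7)·195 − (-4.8)·55] / 6075 = -0.01111
∂h/∂y = [65·(-4.8) − 120·(-1.7)] / 6075 = -0.01778
Flow direction (−∇h) has components (+0.01111 E, +0.01778 N).
Azimuth = atan2(E, N) = atan2(+0.01111, +0.01778) = 32.0° ≈ 032°.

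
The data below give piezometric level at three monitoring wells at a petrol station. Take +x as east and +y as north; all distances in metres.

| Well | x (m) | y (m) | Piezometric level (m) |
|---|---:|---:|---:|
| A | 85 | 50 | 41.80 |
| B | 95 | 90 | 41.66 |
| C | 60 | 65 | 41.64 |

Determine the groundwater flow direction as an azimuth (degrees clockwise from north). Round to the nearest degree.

Differences from A: to B (Δx, Δy, Δh) = (10, 40, -0.14); to C = (-25, 15, -0.16).
Solve a·Δx + b·Δy = Δh: det = 10·15 − (-25)·40 = 1150.
∂h/∂x = [(-0.14)·15 − (-0.16)·40] / 1150 = +0.003739
∂h/∂y = [10·(-0.16) − (-25)·(-0.14)] / 1150 = -0.004435
Flow direction (−∇h) has components (-0.003739 E, +0.004435 N).
Azimuth = atan2(E, N) = atan2(-0.003739, +0.004435) = 319.9° ≈ 320°.

320°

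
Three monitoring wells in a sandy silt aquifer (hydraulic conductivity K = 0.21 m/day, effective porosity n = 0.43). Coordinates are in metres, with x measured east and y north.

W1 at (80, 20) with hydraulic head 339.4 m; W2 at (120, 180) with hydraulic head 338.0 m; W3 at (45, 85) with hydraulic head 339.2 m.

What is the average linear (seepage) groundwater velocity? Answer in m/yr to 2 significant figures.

Differences from W1: to W2 (Δx, Δy, Δh) = (40, 160, -1.4); to W3 = (-35, 65, -0.2).
Determinant of the coordinate differences = 40·65 − (-35)·160 = 8200.
∂h/∂x = [(-1.4)·65 − (-0.2)·160] / 8200 = -0.007195
∂h/∂y = [40·(-0.2) − (-35)·(-1.4)] / 8200 = -0.006951
|∇h| = √(-0.007195² + -0.006951²) = 0.01
Seepage velocity v = K·i/n = 0.21 × 0.01 / 0.43 = 0.004884 m/day = 1.784 m/yr.

1.8 m/yr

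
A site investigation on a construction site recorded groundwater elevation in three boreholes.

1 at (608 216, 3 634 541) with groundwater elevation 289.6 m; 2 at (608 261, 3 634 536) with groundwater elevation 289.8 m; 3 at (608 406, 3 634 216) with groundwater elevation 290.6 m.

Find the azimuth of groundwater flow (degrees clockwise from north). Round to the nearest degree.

277°

Taking 1 as reference: 2−1 = (45, -5, +0.2); 3−1 = (190, -325, +1.0).
Solve a·Δx + b·Δy = Δh: det = 45·(-325) − 190·(-5) = -13675.
∂h/∂x = [(+0.2)·(-325) − (+1.0)·(-5)] / -13675 = +0.004388
∂h/∂y = [45·(+1.0) − 190·(+0.2)] / -13675 = -0.0005119
Flow direction (−∇h) has components (-0.004388 E, +0.0005119 N).
Azimuth = atan2(E, N) = atan2(-0.004388, +0.0005119) = 276.7° ≈ 277°.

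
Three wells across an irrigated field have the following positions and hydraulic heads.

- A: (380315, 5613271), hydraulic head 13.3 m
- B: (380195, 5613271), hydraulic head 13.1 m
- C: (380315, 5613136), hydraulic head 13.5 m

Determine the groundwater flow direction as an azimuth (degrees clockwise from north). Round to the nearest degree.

∂h/∂x = (13.1 − 13.3) / (380195 − 380315) = +0.001667
∂h/∂y = (13.5 − 13.3) / (5613136 − 5613271) = -0.001481
Flow direction (−∇h) has components (-0.001667 E, +0.001481 N).
Azimuth = atan2(E, N) = atan2(-0.001667, +0.001481) = 311.6° ≈ 312°.

312°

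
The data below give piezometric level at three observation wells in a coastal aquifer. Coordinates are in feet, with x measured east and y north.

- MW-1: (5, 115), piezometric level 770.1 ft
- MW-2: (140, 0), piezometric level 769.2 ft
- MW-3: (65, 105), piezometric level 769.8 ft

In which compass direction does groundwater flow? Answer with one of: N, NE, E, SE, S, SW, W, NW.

With h = a·x + b·y + c and MW-1 as origin, the differences give:
  135·a + (-115)·b = -0.9
  60·a + (-10)·b = -0.3
Eliminate b (×(-10) and ×(-115), subtract): 5550·a = -25.50 → a = ∂h/∂x = -0.004595
Back-substitute: b = ∂h/∂y = +0.002432.
Flow = −∇h = (+0.004595 east, -0.002432 north), which points southeast.

SE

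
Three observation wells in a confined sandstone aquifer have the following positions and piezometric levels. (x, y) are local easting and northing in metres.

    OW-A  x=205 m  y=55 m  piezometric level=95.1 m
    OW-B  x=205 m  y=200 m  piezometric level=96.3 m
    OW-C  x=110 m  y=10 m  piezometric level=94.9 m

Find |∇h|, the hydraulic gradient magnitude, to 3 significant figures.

0.00847

Differences from OW-A: to OW-B (Δx, Δy, Δh) = (0, 145, +1.2); to OW-C = (-95, -45, -0.2).
Solve a·Δx + b·Δy = Δh: det = 0·(-45) − (-95)·145 = 13775.
∂h/∂x = [(+1.2)·(-45) − (-0.2)·145] / 13775 = -0.001815
∂h/∂y = [0·(-0.2) − (-95)·(+1.2)] / 13775 = +0.008276
|∇h| = √(-0.001815² + 0.008276²) = 0.008473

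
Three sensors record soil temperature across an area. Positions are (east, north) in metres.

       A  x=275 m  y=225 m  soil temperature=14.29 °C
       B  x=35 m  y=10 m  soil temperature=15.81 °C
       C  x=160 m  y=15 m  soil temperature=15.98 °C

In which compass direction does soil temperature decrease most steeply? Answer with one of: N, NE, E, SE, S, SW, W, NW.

N

With T = a·x + b·y + c and A as origin, the differences give:
  (-240)·a + (-215)·b = +1.52
  (-115)·a + (-210)·b = +1.69
Eliminate b (×(-210) and ×(-215), subtract): 25675·a = 44.150 → a = ∂T/∂x = +0.001720
Back-substitute: b = ∂T/∂y = -0.008989.
Steepest decrease is along −∇f = (-0.001720 E, +0.008989 N) → north.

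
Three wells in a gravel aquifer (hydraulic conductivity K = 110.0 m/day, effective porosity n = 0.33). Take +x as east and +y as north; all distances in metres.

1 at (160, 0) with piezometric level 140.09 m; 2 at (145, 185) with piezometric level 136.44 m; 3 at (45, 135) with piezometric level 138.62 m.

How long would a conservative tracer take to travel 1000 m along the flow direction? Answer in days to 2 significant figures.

130 days

Differences from 1: to 2 (Δx, Δy, Δh) = (-15, 185, -3.65); to 3 = (-115, 135, -1.47).
Solve a·Δx + b·Δy = Δh: det = (-15)·135 − (-115)·185 = 19250.
∂h/∂x = [(-3.65)·135 − (-1.47)·185] / 19250 = -0.01147
∂h/∂y = [(-15)·(-1.47) − (-115)·(-3.65)] / 19250 = -0.02066
|∇h| = √(-0.01147² + -0.02066²) = 0.02363
Seepage velocity v = K·i/n = 110.0 × 0.02363 / 0.33 = 7.877 m/day.
t = 1000 / 7.877 = 127 days.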